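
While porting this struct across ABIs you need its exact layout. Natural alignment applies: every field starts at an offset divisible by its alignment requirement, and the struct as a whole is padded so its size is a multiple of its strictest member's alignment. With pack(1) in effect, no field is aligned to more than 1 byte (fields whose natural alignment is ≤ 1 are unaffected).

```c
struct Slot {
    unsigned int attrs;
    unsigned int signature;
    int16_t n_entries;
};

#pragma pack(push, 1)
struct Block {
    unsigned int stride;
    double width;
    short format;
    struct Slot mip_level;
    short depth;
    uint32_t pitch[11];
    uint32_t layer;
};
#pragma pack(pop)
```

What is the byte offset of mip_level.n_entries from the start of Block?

22

Slot: @0: attrs [4B, align 4] → 4; @4: signature [4B, align 4] → 8; @8: n_entries [2B, align 2] → 10; +2 tail pad (align 4); size 12, align 4
@0: stride [4B, align 1] → 4
@4: width [8B, align 1] → 12
@12: format [2B, align 1] → 14
@14: mip_level [12B, align 1] → 26
within Slot: n_entries at 8
14 + 8 = 22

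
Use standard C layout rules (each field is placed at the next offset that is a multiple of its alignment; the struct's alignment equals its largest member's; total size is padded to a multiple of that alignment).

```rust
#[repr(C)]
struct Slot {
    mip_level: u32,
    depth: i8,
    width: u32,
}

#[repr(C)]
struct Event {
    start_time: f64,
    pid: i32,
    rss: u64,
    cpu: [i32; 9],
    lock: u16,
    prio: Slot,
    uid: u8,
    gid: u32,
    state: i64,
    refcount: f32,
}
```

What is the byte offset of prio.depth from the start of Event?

Slot: mip_level at 0 (size 4, align 4) → ends 4; depth at 4 (size 1, align 1) → ends 5; pad 3 to align 4 for width; width at 8 (size 4, align 4) → ends 12; total 12 bytes, alignment 4
start_time at 0 (size 8, align 8) → ends 8
pid at 8 (size 4, align 4) → ends 12
pad 4 to align 8 for rss
rss at 16 (size 8, align 8) → ends 24
cpu at 24 (size 36, align 4) → ends 60
lock at 60 (size 2, align 2) → ends 62
pad 2 to align 4 for prio
prio at 64 (size 12, align 4) → ends 76
within Slot: depth at 4
64 + 4 = 68

68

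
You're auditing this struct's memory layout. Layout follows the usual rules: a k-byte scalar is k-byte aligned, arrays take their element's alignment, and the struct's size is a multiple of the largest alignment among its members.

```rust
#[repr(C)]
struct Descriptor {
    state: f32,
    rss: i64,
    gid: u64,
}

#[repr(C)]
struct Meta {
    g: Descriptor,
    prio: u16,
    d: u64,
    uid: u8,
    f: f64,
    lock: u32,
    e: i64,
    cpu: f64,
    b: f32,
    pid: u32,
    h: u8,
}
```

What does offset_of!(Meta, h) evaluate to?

Descriptor: @0: state [4B, align 4] → 4; +4 pad (align 8); @8: rss [8B, align 8] → 16; @16: gid [8B, align 8] → 24; size 24, align 8
@0: g [24B, align 8] → 24
@24: prio [2B, align 2] → 26
+6 pad (align 8)
@32: d [8B, align 8] → 40
@40: uid [1B, align 1] → 41
+7 pad (align 8)
@48: f [8B, align 8] → 56
@56: lock [4B, align 4] → 60
+4 pad (align 8)
@64: e [8B, align 8] → 72
@72: cpu [8B, align 8] → 80
@80: b [4B, align 4] → 84
@84: pid [4B, align 4] → 88
@88: h [1B, align 1] → 89

88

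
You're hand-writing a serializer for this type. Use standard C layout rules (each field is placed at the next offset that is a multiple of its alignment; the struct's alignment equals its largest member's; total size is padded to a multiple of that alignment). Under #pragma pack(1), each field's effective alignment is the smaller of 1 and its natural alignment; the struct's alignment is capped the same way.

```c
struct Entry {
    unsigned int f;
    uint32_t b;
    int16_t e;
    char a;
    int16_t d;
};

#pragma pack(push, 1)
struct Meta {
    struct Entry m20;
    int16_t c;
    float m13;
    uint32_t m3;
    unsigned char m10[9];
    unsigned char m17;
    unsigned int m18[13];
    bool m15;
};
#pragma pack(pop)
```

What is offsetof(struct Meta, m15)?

Entry: 0..4  f  (4B, 4-aligned); 4..8  b  (4B, 4-aligned); 8..10  e  (2B, 2-aligned); 10..11  a  (1B, 1-aligned); 11..12  -- padding (1B); 12..14  d  (2B, 2-aligned); 14..16  -- tail padding (2B); sizeof = 16, alignof = 4
0..16  m20  (16B, 1-aligned)
16..18  c  (2B, 1-aligned)
18..22  m13  (4B, 1-aligned)
22..26  m3  (4B, 1-aligned)
26..35  m10  (9B, 1-aligned)
35..36  m17  (1B, 1-aligned)
36..88  m18  (52B, 1-aligned)
88..89  m15  (1B, 1-aligned)

88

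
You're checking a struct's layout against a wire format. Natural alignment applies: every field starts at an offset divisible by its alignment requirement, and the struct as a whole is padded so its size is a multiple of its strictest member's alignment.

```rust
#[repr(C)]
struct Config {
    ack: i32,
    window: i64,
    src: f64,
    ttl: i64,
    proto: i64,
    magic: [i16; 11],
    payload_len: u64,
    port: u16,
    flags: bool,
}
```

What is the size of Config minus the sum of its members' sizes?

11

@0: ack [4B, align 4] → 4
+4 pad (align 8)
@8: window [8B, align 8] → 16
@16: src [8B, align 8] → 24
@24: ttl [8B, align 8] → 32
@32: proto [8B, align 8] → 40
@40: magic [22B, align 2] → 62
+2 pad (align 8)
@64: payload_len [8B, align 8] → 72
@72: port [2B, align 2] → 74
@74: flags [1B, align 1] → 75
+5 tail pad (align 8)
size 80, align 8
data bytes 69, size 80 → padding 11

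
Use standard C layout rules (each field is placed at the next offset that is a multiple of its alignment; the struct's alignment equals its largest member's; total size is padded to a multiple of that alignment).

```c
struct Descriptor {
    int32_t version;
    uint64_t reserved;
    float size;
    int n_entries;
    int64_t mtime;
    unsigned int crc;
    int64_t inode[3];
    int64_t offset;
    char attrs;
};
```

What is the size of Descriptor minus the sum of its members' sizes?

version at 0 (size 4, align 4) → ends 4
pad 4 to align 8 for reserved
reserved at 8 (size 8, align 8) → ends 16
size at 16 (size 4, align 4) → ends 20
n_entries at 20 (size 4, align 4) → ends 24
mtime at 24 (size 8, align 8) → ends 32
crc at 32 (size 4, align 4) → ends 36
pad 4 to align 8 for inode
inode at 40 (size 24, align 8) → ends 64
offset at 64 (size 8, align 8) → ends 72
attrs at 72 (size 1, align 1) → ends 73
tail pad 7 to reach multiple of 8
total 80 bytes, alignment 8
data bytes 65, size 80 → padding 15

15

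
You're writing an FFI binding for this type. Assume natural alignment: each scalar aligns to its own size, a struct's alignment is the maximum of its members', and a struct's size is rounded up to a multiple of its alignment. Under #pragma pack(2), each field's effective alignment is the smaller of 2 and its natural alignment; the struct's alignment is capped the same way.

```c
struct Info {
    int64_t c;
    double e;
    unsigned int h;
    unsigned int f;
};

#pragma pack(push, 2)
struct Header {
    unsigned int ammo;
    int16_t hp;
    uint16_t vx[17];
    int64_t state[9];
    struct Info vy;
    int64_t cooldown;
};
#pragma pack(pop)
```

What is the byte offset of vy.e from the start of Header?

Info: @0: c [8B, align 8] → 8; @8: e [8B, align 8] → 16; @16: h [4B, align 4] → 20; @20: f [4B, align 4] → 24; size 24, align 8
@0: ammo [4B, align 2] → 4
@4: hp [2B, align 2] → 6
@6: vx [34B, align 2] → 40
@40: state [72B, align 2] → 112
@112: vy [24B, align 2] → 136
within Info: e at 8
112 + 8 = 120

120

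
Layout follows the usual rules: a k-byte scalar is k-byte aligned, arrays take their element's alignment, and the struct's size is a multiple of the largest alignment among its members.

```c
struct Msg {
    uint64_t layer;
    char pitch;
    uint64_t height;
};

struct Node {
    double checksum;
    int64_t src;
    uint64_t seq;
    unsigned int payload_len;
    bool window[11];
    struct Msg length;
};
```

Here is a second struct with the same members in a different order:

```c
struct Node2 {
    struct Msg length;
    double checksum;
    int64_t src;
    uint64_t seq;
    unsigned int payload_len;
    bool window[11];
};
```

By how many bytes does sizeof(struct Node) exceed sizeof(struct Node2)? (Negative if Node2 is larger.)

0

Msg: layer at 0 (size 8, align 8) → ends 8; pitch at 8 (size 1, align 1) → ends 9; pad 7 to align 8 for height; height at 16 (size 8, align 8) → ends 24; total 24 bytes, alignment 8
checksum at 0 (size 8, align 8) → ends 8
src at 8 (size 8, align 8) → ends 16
seq at 16 (size 8, align 8) → ends 24
payload_len at 24 (size 4, align 4) → ends 28
window at 28 (size 11, align 1) → ends 39
pad 1 to align 8 for length
length at 40 (size 24, align 8) → ends 64
total 64 bytes, alignment 8
— Node2 —
length at 0 (size 24, align 8) → ends 24
checksum at 24 (size 8, align 8) → ends 32
src at 32 (size 8, align 8) → ends 40
seq at 40 (size 8, align 8) → ends 48
payload_len at 48 (size 4, align 4) → ends 52
window at 52 (size 11, align 1) → ends 63
tail pad 1 to reach multiple of 8
total 64 bytes, alignment 8
64 − 64 = 0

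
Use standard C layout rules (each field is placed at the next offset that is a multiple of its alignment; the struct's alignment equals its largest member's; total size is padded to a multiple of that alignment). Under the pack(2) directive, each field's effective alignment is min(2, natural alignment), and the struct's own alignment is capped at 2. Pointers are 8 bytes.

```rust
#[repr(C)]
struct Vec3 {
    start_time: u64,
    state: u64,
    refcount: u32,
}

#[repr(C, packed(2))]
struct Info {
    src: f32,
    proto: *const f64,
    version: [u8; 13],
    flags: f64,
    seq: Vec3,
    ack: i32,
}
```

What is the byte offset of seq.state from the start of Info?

42

Vec3: start_time at 0 (size 8, align 8) → ends 8; state at 8 (size 8, align 8) → ends 16; refcount at 16 (size 4, align 4) → ends 20; tail pad 4 to reach multiple of 8; total 24 bytes, alignment 8
src at 0 (size 4, align 2) → ends 4
proto at 4 (size 8, align 2) → ends 12
version at 12 (size 13, align 1) → ends 25
pad 1 to align 2 for flags
flags at 26 (size 8, align 2) → ends 34
seq at 34 (size 24, align 2) → ends 58
within Vec3: state at 8
34 + 8 = 42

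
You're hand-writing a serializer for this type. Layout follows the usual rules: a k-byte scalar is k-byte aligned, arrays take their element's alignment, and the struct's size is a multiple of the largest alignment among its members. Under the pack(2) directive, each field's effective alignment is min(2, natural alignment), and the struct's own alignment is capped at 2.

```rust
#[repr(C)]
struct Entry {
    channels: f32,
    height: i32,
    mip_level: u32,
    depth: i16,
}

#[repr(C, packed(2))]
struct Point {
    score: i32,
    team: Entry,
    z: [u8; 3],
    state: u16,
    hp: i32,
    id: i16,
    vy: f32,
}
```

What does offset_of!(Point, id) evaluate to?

Entry: @0: channels [4B, align 4] → 4; @4: height [4B, align 4] → 8; @8: mip_level [4B, align 4] → 12; @12: depth [2B, align 2] → 14; +2 tail pad (align 4); size 16, align 4
@0: score [4B, align 2] → 4
@4: team [16B, align 2] → 20
@20: z [3B, align 1] → 23
+1 pad (align 2)
@24: state [2B, align 2] → 26
@26: hp [4B, align 2] → 30
@30: id [2B, align 2] → 32

30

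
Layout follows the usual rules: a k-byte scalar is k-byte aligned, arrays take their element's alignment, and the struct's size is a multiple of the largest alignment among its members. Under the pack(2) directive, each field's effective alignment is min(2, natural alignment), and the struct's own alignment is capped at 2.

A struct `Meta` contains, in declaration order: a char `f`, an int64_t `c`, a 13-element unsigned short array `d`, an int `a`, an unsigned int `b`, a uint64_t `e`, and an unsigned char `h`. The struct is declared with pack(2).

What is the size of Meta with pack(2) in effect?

f at 0 (size 1, align 1) → ends 1
pad 1 to align 2 for c
c at 2 (size 8, align 2) → ends 10
d at 10 (size 26, align 2) → ends 36
a at 36 (size 4, align 2) → ends 40
b at 40 (size 4, align 2) → ends 44
e at 44 (size 8, align 2) → ends 52
h at 52 (size 1, align 1) → ends 53
tail pad 1 to reach multiple of 2
total 54 bytes, alignment 2

54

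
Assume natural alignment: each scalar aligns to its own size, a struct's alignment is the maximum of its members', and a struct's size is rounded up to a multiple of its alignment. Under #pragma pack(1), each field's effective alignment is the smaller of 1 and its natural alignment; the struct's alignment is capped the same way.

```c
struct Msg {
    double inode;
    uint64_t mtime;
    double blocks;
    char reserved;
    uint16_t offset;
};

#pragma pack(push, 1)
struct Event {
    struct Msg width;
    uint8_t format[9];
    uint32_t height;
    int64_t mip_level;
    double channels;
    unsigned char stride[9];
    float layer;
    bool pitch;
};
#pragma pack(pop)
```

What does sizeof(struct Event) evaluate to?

75 bytes

Msg: inode at 0 (size 8, align 8) → ends 8; mtime at 8 (size 8, align 8) → ends 16; blocks at 16 (size 8, align 8) → ends 24; reserved at 24 (size 1, align 1) → ends 25; pad 1 to align 2 for offset; offset at 26 (size 2, align 2) → ends 28; tail pad 4 to reach multiple of 8; total 32 bytes, alignment 8
width at 0 (size 32, align 1) → ends 32
format at 32 (size 9, align 1) → ends 41
height at 41 (size 4, align 1) → ends 45
mip_level at 45 (size 8, align 1) → ends 53
channels at 53 (size 8, align 1) → ends 61
stride at 61 (size 9, align 1) → ends 70
layer at 70 (size 4, align 1) → ends 74
pitch at 74 (size 1, align 1) → ends 75
total 75 bytes, alignment 1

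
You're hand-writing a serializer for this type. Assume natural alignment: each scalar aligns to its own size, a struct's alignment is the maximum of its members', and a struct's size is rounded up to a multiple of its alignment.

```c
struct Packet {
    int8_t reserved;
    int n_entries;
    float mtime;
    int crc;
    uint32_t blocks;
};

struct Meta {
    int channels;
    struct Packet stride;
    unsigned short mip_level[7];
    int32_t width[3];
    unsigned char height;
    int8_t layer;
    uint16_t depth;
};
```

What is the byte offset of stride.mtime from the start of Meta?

12

Packet: @0: reserved [1B, align 1] → 1; +3 pad (align 4); @4: n_entries [4B, align 4] → 8; @8: mtime [4B, align 4] → 12; @12: crc [4B, align 4] → 16; @16: blocks [4B, align 4] → 20; size 20, align 4
@0: channels [4B, align 4] → 4
@4: stride [20B, align 4] → 24
within Packet: mtime at 8
4 + 8 = 12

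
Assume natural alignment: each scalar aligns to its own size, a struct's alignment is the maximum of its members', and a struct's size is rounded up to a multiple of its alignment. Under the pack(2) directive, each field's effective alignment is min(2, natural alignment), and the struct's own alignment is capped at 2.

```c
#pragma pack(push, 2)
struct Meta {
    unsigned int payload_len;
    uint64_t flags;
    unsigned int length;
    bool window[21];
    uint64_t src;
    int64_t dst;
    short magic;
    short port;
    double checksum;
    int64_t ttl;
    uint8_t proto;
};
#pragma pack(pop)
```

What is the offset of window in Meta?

payload_len at 0 (size 4, align 2) → ends 4
flags at 4 (size 8, align 2) → ends 12
length at 12 (size 4, align 2) → ends 16
window at 16 (size 21, align 1) → ends 37

16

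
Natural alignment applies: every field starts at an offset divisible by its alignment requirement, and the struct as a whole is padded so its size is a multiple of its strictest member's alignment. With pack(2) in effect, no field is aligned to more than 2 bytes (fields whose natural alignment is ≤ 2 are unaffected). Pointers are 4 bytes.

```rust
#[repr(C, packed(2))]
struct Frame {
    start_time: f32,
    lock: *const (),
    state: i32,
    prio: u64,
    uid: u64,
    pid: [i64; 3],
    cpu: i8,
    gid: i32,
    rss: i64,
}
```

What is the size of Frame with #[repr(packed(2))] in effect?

0..4  start_time  (4B, 2-aligned)
4..8  lock  (4B, 2-aligned)
8..12  state  (4B, 2-aligned)
12..20  prio  (8B, 2-aligned)
20..28  uid  (8B, 2-aligned)
28..52  pid  (24B, 2-aligned)
52..53  cpu  (1B, 1-aligned)
53..54  -- padding (1B)
54..58  gid  (4B, 2-aligned)
58..66  rss  (8B, 2-aligned)
sizeof = 66, alignof = 2

66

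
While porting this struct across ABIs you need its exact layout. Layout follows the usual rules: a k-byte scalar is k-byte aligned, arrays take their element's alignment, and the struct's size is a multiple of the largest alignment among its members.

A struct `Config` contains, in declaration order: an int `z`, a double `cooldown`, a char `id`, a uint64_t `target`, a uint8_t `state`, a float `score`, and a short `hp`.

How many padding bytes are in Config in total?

z at 0 (size 4, align 4) → ends 4
pad 4 to align 8 for cooldown
cooldown at 8 (size 8, align 8) → ends 16
id at 16 (size 1, align 1) → ends 17
pad 7 to align 8 for target
target at 24 (size 8, align 8) → ends 32
state at 32 (size 1, align 1) → ends 33
pad 3 to align 4 for score
score at 36 (size 4, align 4) → ends 40
hp at 40 (size 2, align 2) → ends 42
tail pad 6 to reach multiple of 8
total 48 bytes, alignment 8
data bytes 28, size 48 → padding 20

20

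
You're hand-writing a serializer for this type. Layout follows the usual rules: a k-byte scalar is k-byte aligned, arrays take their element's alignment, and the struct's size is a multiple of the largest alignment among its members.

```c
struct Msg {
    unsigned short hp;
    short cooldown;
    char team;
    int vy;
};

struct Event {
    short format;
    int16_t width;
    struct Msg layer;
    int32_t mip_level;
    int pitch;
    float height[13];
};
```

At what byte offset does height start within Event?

Msg: 0..2  hp  (2B, 2-aligned); 2..4  cooldown  (2B, 2-aligned); 4..5  team  (1B, 1-aligned); 5..8  -- padding (3B); 8..12  vy  (4B, 4-aligned); sizeof = 12, alignof = 4
0..2  format  (2B, 2-aligned)
2..4  width  (2B, 2-aligned)
4..16  layer  (12B, 4-aligned)
16..20  mip_level  (4B, 4-aligned)
20..24  pitch  (4B, 4-aligned)
24..76  height  (52B, 4-aligned)

24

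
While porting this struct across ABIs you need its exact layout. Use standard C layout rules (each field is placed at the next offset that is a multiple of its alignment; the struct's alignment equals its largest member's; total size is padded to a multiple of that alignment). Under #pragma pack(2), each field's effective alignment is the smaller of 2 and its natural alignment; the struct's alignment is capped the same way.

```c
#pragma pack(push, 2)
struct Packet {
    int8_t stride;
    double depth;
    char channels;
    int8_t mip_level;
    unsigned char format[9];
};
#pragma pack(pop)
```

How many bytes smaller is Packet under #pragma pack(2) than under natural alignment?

natural layout:
  @0: stride [1B, align 1] → 1
  +7 pad (align 8)
  @8: depth [8B, align 8] → 16
  @16: channels [1B, align 1] → 17
  @17: mip_level [1B, align 1] → 18
  @18: format [9B, align 1] → 27
  +5 tail pad (align 8)
  size 32, align 8
packed(2) layout:
  @0: stride [1B, align 1] → 1
  +1 pad (align 2)
  @2: depth [8B, align 2] → 10
  @10: channels [1B, align 1] → 11
  @11: mip_level [1B, align 1] → 12
  @12: format [9B, align 1] → 21
  +1 tail pad (align 2)
  size 22, align 2
32 − 22 = 10

10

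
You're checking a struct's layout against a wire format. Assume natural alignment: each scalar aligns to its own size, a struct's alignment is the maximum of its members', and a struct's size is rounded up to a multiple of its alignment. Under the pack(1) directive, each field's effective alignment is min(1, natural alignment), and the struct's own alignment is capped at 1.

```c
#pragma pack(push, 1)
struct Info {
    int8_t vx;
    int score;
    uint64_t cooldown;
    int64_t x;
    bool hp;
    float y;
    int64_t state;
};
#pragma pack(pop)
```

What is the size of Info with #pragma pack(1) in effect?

vx at 0 (size 1, align 1) → ends 1
score at 1 (size 4, align 1) → ends 5
cooldown at 5 (size 8, align 1) → ends 13
x at 13 (size 8, align 1) → ends 21
hp at 21 (size 1, align 1) → ends 22
y at 22 (size 4, align 1) → ends 26
state at 26 (size 8, align 1) → ends 34
total 34 bytes, alignment 1

34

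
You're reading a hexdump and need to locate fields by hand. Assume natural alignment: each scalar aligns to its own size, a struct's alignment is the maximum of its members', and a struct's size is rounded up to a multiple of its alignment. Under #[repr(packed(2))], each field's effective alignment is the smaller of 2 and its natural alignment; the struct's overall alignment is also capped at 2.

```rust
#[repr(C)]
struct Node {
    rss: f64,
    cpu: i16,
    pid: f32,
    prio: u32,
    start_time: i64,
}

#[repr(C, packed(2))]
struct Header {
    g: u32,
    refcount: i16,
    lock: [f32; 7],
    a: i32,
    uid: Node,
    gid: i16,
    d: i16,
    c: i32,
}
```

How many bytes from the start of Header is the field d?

72

Node: 0..8  rss  (8B, 8-aligned); 8..10  cpu  (2B, 2-aligned); 10..12  -- padding (2B); 12..16  pid  (4B, 4-aligned); 16..20  prio  (4B, 4-aligned); 20..24  -- padding (4B); 24..32  start_time  (8B, 8-aligned); sizeof = 32, alignof = 8
0..4  g  (4B, 2-aligned)
4..6  refcount  (2B, 2-aligned)
6..34  lock  (28B, 2-aligned)
34..38  a  (4B, 2-aligned)
38..70  uid  (32B, 2-aligned)
70..72  gid  (2B, 2-aligned)
72..74  d  (2B, 2-aligned)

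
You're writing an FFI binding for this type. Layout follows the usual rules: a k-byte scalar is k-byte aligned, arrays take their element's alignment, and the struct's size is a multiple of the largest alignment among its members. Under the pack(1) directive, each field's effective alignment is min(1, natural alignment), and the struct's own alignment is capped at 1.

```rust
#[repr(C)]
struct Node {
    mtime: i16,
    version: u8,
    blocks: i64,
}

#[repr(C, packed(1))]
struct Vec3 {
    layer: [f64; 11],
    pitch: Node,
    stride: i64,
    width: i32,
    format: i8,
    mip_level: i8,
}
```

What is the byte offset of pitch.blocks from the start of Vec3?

96

Node: @0: mtime [2B, align 2] → 2; @2: version [1B, align 1] → 3; +5 pad (align 8); @8: blocks [8B, align 8] → 16; size 16, align 8
@0: layer [88B, align 1] → 88
@88: pitch [16B, align 1] → 104
within Node: blocks at 8
88 + 8 = 96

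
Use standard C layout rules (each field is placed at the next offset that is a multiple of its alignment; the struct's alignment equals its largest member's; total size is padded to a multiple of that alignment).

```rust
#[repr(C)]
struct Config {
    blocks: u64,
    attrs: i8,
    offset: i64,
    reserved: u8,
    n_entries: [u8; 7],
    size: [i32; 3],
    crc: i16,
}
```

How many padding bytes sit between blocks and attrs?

0

blocks at 0 (size 8, align 8) → ends 8
attrs at 8 (size 1, align 1) → ends 9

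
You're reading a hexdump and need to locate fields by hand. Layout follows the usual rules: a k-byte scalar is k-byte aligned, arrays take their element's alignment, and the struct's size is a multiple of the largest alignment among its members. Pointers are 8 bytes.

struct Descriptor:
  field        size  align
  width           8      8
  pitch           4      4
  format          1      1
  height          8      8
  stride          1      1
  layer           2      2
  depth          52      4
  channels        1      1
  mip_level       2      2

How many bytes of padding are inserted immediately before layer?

1

@0: width [8B, align 8] → 8
@8: pitch [4B, align 4] → 12
@12: format [1B, align 1] → 13
+3 pad (align 8)
@16: height [8B, align 8] → 24
@24: stride [1B, align 1] → 25
+1 pad (align 2)
@26: layer [2B, align 2] → 28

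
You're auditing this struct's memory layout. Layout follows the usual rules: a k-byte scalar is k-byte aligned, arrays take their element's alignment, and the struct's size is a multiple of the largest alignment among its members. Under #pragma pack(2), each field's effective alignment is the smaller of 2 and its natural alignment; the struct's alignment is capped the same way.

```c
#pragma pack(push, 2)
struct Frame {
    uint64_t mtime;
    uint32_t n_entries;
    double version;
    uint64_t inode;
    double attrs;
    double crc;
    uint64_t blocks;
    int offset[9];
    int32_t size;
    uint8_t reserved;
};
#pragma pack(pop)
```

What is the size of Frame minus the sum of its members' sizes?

@0: mtime [8B, align 2] → 8
@8: n_entries [4B, align 2] → 12
@12: version [8B, align 2] → 20
@20: inode [8B, align 2] → 28
@28: attrs [8B, align 2] → 36
@36: crc [8B, align 2] → 44
@44: blocks [8B, align 2] → 52
@52: offset [36B, align 2] → 88
@88: size [4B, align 2] → 92
@92: reserved [1B, align 1] → 93
+1 tail pad (align 2)
size 94, align 2
data bytes 93, size 94 → padding 1

1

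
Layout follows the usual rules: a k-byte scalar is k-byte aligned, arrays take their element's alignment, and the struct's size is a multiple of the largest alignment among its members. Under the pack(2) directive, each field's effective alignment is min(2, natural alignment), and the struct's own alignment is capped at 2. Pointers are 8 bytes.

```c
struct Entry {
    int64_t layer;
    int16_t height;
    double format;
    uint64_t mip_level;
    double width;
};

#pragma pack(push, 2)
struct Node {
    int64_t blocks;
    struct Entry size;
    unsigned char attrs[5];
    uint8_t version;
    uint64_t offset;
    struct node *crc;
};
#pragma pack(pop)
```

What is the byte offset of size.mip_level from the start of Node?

Entry: layer at 0 (size 8, align 8) → ends 8; height at 8 (size 2, align 2) → ends 10; pad 6 to align 8 for format; format at 16 (size 8, align 8) → ends 24; mip_level at 24 (size 8, align 8) → ends 32; width at 32 (size 8, align 8) → ends 40; total 40 bytes, alignment 8
blocks at 0 (size 8, align 2) → ends 8
size at 8 (size 40, align 2) → ends 48
within Entry: mip_level at 24
8 + 24 = 32

32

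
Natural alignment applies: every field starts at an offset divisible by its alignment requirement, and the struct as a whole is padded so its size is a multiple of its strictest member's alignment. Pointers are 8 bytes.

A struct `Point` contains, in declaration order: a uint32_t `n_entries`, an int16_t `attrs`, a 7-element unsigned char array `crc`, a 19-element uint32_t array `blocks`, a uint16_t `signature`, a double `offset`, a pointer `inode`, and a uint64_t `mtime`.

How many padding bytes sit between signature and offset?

2

n_entries at 0 (size 4, align 4) → ends 4
attrs at 4 (size 2, align 2) → ends 6
crc at 6 (size 7, align 1) → ends 13
pad 3 to align 4 for blocks
blocks at 16 (size 76, align 4) → ends 92
signature at 92 (size 2, align 2) → ends 94
pad 2 to align 8 for offset
offset at 96 (size 8, align 8) → ends 104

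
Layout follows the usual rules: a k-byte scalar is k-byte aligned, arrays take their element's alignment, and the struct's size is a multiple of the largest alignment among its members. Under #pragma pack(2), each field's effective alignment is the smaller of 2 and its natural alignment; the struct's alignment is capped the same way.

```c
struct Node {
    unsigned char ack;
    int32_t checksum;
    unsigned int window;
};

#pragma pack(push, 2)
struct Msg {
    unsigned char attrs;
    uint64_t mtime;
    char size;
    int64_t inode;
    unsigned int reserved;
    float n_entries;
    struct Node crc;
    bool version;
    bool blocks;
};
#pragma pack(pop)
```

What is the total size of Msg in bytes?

42

Node: 0..1  ack  (1B, 1-aligned); 1..4  -- padding (3B); 4..8  checksum  (4B, 4-aligned); 8..12  window  (4B, 4-aligned); sizeof = 12, alignof = 4
0..1  attrs  (1B, 1-aligned)
1..2  -- padding (1B)
2..10  mtime  (8B, 2-aligned)
10..11  size  (1B, 1-aligned)
11..12  -- padding (1B)
12..20  inode  (8B, 2-aligned)
20..24  reserved  (4B, 2-aligned)
24..28  n_entries  (4B, 2-aligned)
28..40  crc  (12B, 2-aligned)
40..41  version  (1B, 1-aligned)
41..42  blocks  (1B, 1-aligned)
sizeof = 42, alignof = 2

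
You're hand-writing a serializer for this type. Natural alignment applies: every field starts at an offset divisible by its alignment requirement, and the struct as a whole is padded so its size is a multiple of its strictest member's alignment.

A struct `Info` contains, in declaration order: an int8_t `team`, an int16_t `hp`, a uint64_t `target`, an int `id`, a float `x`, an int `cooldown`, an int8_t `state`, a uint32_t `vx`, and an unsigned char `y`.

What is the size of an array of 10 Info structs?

0..1  team  (1B, 1-aligned)
1..2  -- padding (1B)
2..4  hp  (2B, 2-aligned)
4..8  -- padding (4B)
8..16  target  (8B, 8-aligned)
16..20  id  (4B, 4-aligned)
20..24  x  (4B, 4-aligned)
24..28  cooldown  (4B, 4-aligned)
28..29  state  (1B, 1-aligned)
29..32  -- padding (3B)
32..36  vx  (4B, 4-aligned)
36..37  y  (1B, 1-aligned)
37..40  -- tail padding (3B)
sizeof = 40, alignof = 8
array of 10: 10 × 40 = 400

400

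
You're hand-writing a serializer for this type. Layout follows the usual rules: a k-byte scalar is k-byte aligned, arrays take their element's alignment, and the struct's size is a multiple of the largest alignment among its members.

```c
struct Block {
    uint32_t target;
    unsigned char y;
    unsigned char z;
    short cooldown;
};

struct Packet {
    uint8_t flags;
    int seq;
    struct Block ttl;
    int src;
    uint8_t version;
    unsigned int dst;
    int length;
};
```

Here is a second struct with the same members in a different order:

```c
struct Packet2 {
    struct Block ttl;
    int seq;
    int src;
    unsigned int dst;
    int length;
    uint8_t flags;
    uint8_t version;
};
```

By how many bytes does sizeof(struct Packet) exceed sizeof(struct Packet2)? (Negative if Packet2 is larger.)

4

Block: @0: target [4B, align 4] → 4; @4: y [1B, align 1] → 5; @5: z [1B, align 1] → 6; @6: cooldown [2B, align 2] → 8; size 8, align 4
@0: flags [1B, align 1] → 1
+3 pad (align 4)
@4: seq [4B, align 4] → 8
@8: ttl [8B, align 4] → 16
@16: src [4B, align 4] → 20
@20: version [1B, align 1] → 21
+3 pad (align 4)
@24: dst [4B, align 4] → 28
@28: length [4B, align 4] → 32
size 32, align 4
— Packet2 —
@0: ttl [8B, align 4] → 8
@8: seq [4B, align 4] → 12
@12: src [4B, align 4] → 16
@16: dst [4B, align 4] → 20
@20: length [4B, align 4] → 24
@24: flags [1B, align 1] → 25
@25: version [1B, align 1] → 26
+2 tail pad (align 4)
size 28, align 4
32 − 28 = 4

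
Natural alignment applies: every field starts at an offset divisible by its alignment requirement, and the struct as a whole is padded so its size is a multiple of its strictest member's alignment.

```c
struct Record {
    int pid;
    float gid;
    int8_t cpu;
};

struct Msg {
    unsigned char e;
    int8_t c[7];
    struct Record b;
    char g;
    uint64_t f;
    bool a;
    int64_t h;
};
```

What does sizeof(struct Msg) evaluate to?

48 bytes

Record: pid at 0 (size 4, align 4) → ends 4; gid at 4 (size 4, align 4) → ends 8; cpu at 8 (size 1, align 1) → ends 9; tail pad 3 to reach multiple of 4; total 12 bytes, alignment 4
e at 0 (size 1, align 1) → ends 1
c at 1 (size 7, align 1) → ends 8
b at 8 (size 12, align 4) → ends 20
g at 20 (size 1, align 1) → ends 21
pad 3 to align 8 for f
f at 24 (size 8, align 8) → ends 32
a at 32 (size 1, align 1) → ends 33
pad 7 to align 8 for h
h at 40 (size 8, align 8) → ends 48
total 48 bytes, alignment 8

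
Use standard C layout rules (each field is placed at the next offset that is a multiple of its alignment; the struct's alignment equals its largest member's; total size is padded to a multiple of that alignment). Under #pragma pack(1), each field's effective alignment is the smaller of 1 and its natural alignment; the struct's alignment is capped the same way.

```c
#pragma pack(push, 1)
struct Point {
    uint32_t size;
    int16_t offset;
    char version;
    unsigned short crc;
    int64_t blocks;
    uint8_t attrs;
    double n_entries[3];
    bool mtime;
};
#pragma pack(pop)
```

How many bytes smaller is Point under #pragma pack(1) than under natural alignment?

natural layout:
  0..4  size  (4B, 4-aligned)
  4..6  offset  (2B, 2-aligned)
  6..7  version  (1B, 1-aligned)
  7..8  -- padding (1B)
  8..10  crc  (2B, 2-aligned)
  10..16  -- padding (6B)
  16..24  blocks  (8B, 8-aligned)
  24..25  attrs  (1B, 1-aligned)
  25..32  -- padding (7B)
  32..56  n_entries  (24B, 8-aligned)
  56..57  mtime  (1B, 1-aligned)
  57..64  -- tail padding (7B)
  sizeof = 64, alignof = 8
packed(1) layout:
  0..4  size  (4B, 1-aligned)
  4..6  offset  (2B, 1-aligned)
  6..7  version  (1B, 1-aligned)
  7..9  crc  (2B, 1-aligned)
  9..17  blocks  (8B, 1-aligned)
  17..18  attrs  (1B, 1-aligned)
  18..42  n_entries  (24B, 1-aligned)
  42..43  mtime  (1B, 1-aligned)
  sizeof = 43, alignof = 1
64 − 43 = 21

21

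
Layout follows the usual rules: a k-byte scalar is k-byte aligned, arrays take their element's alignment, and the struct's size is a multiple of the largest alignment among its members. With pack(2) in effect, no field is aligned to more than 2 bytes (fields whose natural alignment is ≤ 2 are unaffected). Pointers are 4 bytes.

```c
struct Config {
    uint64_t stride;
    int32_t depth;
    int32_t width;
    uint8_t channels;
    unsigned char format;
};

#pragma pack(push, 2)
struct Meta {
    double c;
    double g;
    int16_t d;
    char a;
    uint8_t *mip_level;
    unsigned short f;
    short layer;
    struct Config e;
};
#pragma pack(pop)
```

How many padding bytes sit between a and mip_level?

1

Config: @0: stride [8B, align 8] → 8; @8: depth [4B, align 4] → 12; @12: width [4B, align 4] → 16; @16: channels [1B, align 1] → 17; @17: format [1B, align 1] → 18; +6 tail pad (align 8); size 24, align 8
@0: c [8B, align 2] → 8
@8: g [8B, align 2] → 16
@16: d [2B, align 2] → 18
@18: a [1B, align 1] → 19
+1 pad (align 2)
@20: mip_level [4B, align 2] → 24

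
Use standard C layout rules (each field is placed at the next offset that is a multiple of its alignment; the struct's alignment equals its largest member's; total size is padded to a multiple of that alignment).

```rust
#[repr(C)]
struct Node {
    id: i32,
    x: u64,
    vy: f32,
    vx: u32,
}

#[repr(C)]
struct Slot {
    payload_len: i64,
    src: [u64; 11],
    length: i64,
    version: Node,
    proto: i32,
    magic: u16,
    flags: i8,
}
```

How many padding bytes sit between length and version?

Node: 0..4  id  (4B, 4-aligned); 4..8  -- padding (4B); 8..16  x  (8B, 8-aligned); 16..20  vy  (4B, 4-aligned); 20..24  vx  (4B, 4-aligned); sizeof = 24, alignof = 8
0..8  payload_len  (8B, 8-aligned)
8..96  src  (88B, 8-aligned)
96..104  length  (8B, 8-aligned)
104..128  version  (24B, 8-aligned)

0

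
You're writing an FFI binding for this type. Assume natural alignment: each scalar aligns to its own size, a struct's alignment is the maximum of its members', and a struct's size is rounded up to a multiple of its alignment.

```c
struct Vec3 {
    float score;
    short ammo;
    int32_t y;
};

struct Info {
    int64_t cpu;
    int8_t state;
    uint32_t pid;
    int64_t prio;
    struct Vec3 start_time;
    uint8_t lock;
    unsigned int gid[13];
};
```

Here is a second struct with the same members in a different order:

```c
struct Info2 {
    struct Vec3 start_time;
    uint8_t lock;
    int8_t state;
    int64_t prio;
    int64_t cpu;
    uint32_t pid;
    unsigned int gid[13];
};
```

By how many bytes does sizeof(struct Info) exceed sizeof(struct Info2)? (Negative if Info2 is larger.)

Vec3: 0..4  score  (4B, 4-aligned); 4..6  ammo  (2B, 2-aligned); 6..8  -- padding (2B); 8..12  y  (4B, 4-aligned); sizeof = 12, alignof = 4
0..8  cpu  (8B, 8-aligned)
8..9  state  (1B, 1-aligned)
9..12  -- padding (3B)
12..16  pid  (4B, 4-aligned)
16..24  prio  (8B, 8-aligned)
24..36  start_time  (12B, 4-aligned)
36..37  lock  (1B, 1-aligned)
37..40  -- padding (3B)
40..92  gid  (52B, 4-aligned)
92..96  -- tail padding (4B)
sizeof = 96, alignof = 8
— Info2 —
0..12  start_time  (12B, 4-aligned)
12..13  lock  (1B, 1-aligned)
13..14  state  (1B, 1-aligned)
14..16  -- padding (2B)
16..24  prio  (8B, 8-aligned)
24..32  cpu  (8B, 8-aligned)
32..36  pid  (4B, 4-aligned)
36..88  gid  (52B, 4-aligned)
sizeof = 88, alignof = 8
96 − 88 = 8

8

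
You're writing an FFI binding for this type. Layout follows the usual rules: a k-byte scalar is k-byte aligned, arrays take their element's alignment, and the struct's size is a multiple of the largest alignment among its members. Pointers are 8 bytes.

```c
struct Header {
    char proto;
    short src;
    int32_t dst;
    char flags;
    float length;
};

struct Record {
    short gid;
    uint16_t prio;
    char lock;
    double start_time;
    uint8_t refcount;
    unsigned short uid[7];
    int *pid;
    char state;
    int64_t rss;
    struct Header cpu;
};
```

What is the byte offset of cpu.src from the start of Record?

58

Header: proto at 0 (size 1, align 1) → ends 1; pad 1 to align 2 for src; src at 2 (size 2, align 2) → ends 4; dst at 4 (size 4, align 4) → ends 8; flags at 8 (size 1, align 1) → ends 9; pad 3 to align 4 for length; length at 12 (size 4, align 4) → ends 16; total 16 bytes, alignment 4
gid at 0 (size 2, align 2) → ends 2
prio at 2 (size 2, align 2) → ends 4
lock at 4 (size 1, align 1) → ends 5
pad 3 to align 8 for start_time
start_time at 8 (size 8, align 8) → ends 16
refcount at 16 (size 1, align 1) → ends 17
pad 1 to align 2 for uid
uid at 18 (size 14, align 2) → ends 32
pid at 32 (size 8, align 8) → ends 40
state at 40 (size 1, align 1) → ends 41
pad 7 to align 8 for rss
rss at 48 (size 8, align 8) → ends 56
cpu at 56 (size 16, align 4) → ends 72
within Header: src at 2
56 + 2 = 58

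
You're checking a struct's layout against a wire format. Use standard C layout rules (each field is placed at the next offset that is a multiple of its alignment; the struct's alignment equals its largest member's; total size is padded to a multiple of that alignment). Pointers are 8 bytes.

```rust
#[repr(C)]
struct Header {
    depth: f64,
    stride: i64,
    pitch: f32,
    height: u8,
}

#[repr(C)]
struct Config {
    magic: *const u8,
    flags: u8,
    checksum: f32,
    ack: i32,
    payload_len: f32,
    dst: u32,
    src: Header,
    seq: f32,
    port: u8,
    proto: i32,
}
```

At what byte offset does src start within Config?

32

Header: depth at 0 (size 8, align 8) → ends 8; stride at 8 (size 8, align 8) → ends 16; pitch at 16 (size 4, align 4) → ends 20; height at 20 (size 1, align 1) → ends 21; tail pad 3 to reach multiple of 8; total 24 bytes, alignment 8
magic at 0 (size 8, align 8) → ends 8
flags at 8 (size 1, align 1) → ends 9
pad 3 to align 4 for checksum
checksum at 12 (size 4, align 4) → ends 16
ack at 16 (size 4, align 4) → ends 20
payload_len at 20 (size 4, align 4) → ends 24
dst at 24 (size 4, align 4) → ends 28
pad 4 to align 8 for src
src at 32 (size 24, align 8) → ends 56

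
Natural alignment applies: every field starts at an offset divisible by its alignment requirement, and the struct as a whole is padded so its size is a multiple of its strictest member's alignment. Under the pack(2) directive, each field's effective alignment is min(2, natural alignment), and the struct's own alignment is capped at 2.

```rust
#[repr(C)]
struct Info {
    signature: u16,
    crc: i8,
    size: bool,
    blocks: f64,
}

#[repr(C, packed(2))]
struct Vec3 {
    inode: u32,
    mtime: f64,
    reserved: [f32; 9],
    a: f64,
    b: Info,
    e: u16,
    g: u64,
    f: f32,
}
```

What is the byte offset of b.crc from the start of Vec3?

Info: signature at 0 (size 2, align 2) → ends 2; crc at 2 (size 1, align 1) → ends 3; size at 3 (size 1, align 1) → ends 4; pad 4 to align 8 for blocks; blocks at 8 (size 8, align 8) → ends 16; total 16 bytes, alignment 8
inode at 0 (size 4, align 2) → ends 4
mtime at 4 (size 8, align 2) → ends 12
reserved at 12 (size 36, align 2) → ends 48
a at 48 (size 8, align 2) → ends 56
b at 56 (size 16, align 2) → ends 72
within Info: crc at 2
56 + 2 = 58

58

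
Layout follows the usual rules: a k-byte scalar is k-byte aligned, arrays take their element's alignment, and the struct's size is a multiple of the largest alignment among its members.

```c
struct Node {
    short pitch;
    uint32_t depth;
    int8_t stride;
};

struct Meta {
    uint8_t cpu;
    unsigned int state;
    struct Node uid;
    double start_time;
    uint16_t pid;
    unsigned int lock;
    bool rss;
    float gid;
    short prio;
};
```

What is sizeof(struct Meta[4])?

Node: 0..2  pitch  (2B, 2-aligned); 2..4  -- padding (2B); 4..8  depth  (4B, 4-aligned); 8..9  stride  (1B, 1-aligned); 9..12  -- tail padding (3B); sizeof = 12, alignof = 4
0..1  cpu  (1B, 1-aligned)
1..4  -- padding (3B)
4..8  state  (4B, 4-aligned)
8..20  uid  (12B, 4-aligned)
20..24  -- padding (4B)
24..32  start_time  (8B, 8-aligned)
32..34  pid  (2B, 2-aligned)
34..36  -- padding (2B)
36..40  lock  (4B, 4-aligned)
40..41  rss  (1B, 1-aligned)
41..44  -- padding (3B)
44..48  gid  (4B, 4-aligned)
48..50  prio  (2B, 2-aligned)
50..56  -- tail padding (6B)
sizeof = 56, alignof = 8
array of 4: 4 × 56 = 224

224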